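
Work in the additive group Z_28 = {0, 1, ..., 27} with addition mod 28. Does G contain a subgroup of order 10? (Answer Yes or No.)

10 does not divide |G| = 28, so by Lagrange no subgroup of order 10 exists.

No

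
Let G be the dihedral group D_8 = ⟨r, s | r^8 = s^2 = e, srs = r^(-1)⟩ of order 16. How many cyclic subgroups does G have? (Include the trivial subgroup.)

A cyclic subgroup of order d is generated by each of its φ(d) elements of order d, so the cyclic subgroups of order d number (#elements of order d)/φ(d).
Cyclic subgroups by order — order 1: 1; order 2: 9; order 4: 1; order 8: 1.
Total: 12.

12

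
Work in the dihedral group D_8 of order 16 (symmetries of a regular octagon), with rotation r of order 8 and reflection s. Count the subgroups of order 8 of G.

3

|G| = 16 and 8 | 16, so subgroups of order 8 are possible by Lagrange.
The subgroups of order 8 are: {e, r, r^2, r^3, r^4, r^5, r^6, r^7}; {e, r^2, r^4, r^6, s, r^2s, r^4s, r^6s}; {e, r^2, r^4, r^6, rs, r^3s, r^5s, r^7s}.
So G has 3 subgroups of order 8.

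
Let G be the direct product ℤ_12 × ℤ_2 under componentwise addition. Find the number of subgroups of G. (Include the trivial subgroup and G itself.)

16

|G| = 24, so by Lagrange every subgroup order divides 24. Divisors: 1, 2, 3, 4, 6, 8, 12, 24.
Subgroups by order — order 1: 1; order 2: 3; order 3: 1; order 4: 3; order 6: 3; order 8: 1; order 12: 3; order 24: 1.
Total: 1 + 3 + 1 + 3 + 3 + 1 + 3 + 1 = 16.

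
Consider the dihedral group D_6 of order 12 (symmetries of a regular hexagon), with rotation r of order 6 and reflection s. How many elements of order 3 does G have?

2

The elements of order 3 are: r^2, r^4.
That's 2.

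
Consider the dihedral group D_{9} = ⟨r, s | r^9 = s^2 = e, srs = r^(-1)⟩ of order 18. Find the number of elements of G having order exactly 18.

0

No element of G has order 18 (even though 18 | 18).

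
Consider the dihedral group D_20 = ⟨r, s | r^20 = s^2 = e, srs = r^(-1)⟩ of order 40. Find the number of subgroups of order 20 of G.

|G| = 40 and 20 | 40, so subgroups of order 20 are possible by Lagrange.
The subgroups of order 20 are: {e, r, r^2, r^3, r^4, r^5, r^6, r^7, r^8, r^9, r^10, r^11, r^12, r^13, r^14, r^15, r^16, r^17, r^18, r^19}; {e, r^2, r^4, r^6, r^8, r^10, r^12, r^14, r^16, r^18, s, r^2s, r^4s, r^6s, r^8s, r^10s, r^12s, r^14s, r^16s, r^18s}; {e, r^2, r^4, r^6, r^8, r^10, r^12, r^14, r^16, r^18, rs, r^3s, r^5s, r^7s, r^9s, r^11s, r^13s, r^15s, r^17s, r^19s}.
So G has 3 subgroups of order 20.

3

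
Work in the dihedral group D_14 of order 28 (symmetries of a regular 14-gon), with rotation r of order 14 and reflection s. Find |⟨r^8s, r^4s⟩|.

14

|⟨r^8s⟩| = 2 and |⟨r^4s⟩| = 2, so |H| is a multiple of lcm(2, 2) = 2 and divides |G| = 28.
Closing under the operation: H = {e, r^2, r^4, r^6, r^8, r^10, r^12, s, r^2s, r^4s, r^6s, r^8s, r^10s, r^12s}, so |H| = 14.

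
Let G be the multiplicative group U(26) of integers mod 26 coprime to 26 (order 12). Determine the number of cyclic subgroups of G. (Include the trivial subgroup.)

6

A cyclic subgroup of order d is generated by each of its φ(d) elements of order d, so the cyclic subgroups of order d number (#elements of order d)/φ(d).
Cyclic subgroups by order — order 1: 1; order 2: 1; order 3: 1; order 4: 1; order 6: 1; order 12: 1.
Total: 6.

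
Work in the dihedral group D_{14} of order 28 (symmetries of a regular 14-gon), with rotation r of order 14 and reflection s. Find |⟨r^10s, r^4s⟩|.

14

|⟨r^10s⟩| = 2 and |⟨r^4s⟩| = 2, so |H| is a multiple of lcm(2, 2) = 2 and divides |G| = 28.
Closing under the operation: H = {e, r^2, r^4, r^6, r^8, r^10, r^12, s, r^2s, r^4s, r^6s, r^8s, r^10s, r^12s}, so |H| = 14.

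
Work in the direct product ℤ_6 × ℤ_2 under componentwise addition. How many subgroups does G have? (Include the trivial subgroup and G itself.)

10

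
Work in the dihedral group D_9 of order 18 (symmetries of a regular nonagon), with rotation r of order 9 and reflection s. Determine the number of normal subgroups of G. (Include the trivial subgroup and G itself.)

4

G has 16 subgroups. Checking conjugation-invariance by order — order 1: 1/1 normal; order 2: 0/9 normal; order 3: 1/1 normal; order 6: 0/3 normal; order 9: 1/1 normal; order 18: 1/1 normal.
Total normal subgroups: 4.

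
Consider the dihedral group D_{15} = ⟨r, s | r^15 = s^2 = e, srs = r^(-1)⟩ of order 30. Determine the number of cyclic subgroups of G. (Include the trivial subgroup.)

Each element a generates a cyclic subgroup ⟨a⟩; distinct elements may generate the same one (a cyclic group of order d has φ(d) generators).
Cyclic subgroups by order — order 1: 1; order 2: 15; order 3: 1; order 5: 1; order 15: 1.
Total: 19.

19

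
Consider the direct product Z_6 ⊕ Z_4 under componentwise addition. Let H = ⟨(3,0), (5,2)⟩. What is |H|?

|⟨(3,0)⟩| = 2 and |⟨(5,2)⟩| = 6, so |H| is a multiple of lcm(2, 6) = 6 and divides |G| = 24.
Closing under the operation: H = {(0,0), (0,2), (1,0), (1,2), (2,0), (2,2), (3,0), (3,2), (4,0), (4,2), (5,0), (5,2)}, so |H| = 12.

12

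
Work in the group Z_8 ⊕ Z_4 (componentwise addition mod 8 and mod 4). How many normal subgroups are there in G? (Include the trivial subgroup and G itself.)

22

G is abelian, so every subgroup is normal.
G has 22 subgroups in total, hence 22 normal subgroups.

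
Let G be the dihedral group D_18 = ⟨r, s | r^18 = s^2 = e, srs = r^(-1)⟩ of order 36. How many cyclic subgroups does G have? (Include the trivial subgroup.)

A cyclic subgroup of order d is generated by each of its φ(d) elements of order d, so the cyclic subgroups of order d number (#elements of order d)/φ(d).
Cyclic subgroups by order — order 1: 1; order 2: 19; order 3: 1; order 6: 1; order 9: 1; order 18: 1.
Total: 24.

24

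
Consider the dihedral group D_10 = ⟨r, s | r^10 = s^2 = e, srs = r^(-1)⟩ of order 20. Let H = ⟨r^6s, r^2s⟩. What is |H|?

10

|⟨r^6s⟩| = 2 and |⟨r^2s⟩| = 2, so |H| is a multiple of lcm(2, 2) = 2 and divides |G| = 20.
Closing under the operation: H = {e, r^2, r^4, r^6, r^8, s, r^2s, r^4s, r^6s, r^8s}, so |H| = 10.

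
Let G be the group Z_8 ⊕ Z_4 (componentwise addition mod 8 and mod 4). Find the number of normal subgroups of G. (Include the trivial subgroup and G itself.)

22

G is abelian, so every subgroup is normal.
G has 22 subgroups in total, hence 22 normal subgroups.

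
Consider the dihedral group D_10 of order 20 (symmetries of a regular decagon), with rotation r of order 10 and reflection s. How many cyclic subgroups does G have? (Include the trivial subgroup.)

14

Group the elements of G by the cyclic subgroup they generate; each cyclic subgroup of order d accounts for φ(d) elements.
Cyclic subgroups by order — order 1: 1; order 2: 11; order 5: 1; order 10: 1.
Total: 14.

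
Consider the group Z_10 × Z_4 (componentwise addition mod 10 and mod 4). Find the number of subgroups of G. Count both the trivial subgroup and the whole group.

16

|G| = 40, so by Lagrange every subgroup order divides 40. Divisors: 1, 2, 4, 5, 8, 10, 20, 40.
Subgroups by order — order 1: 1; order 2: 3; order 4: 3; order 5: 1; order 8: 1; order 10: 3; order 20: 3; order 40: 1.
Total: 1 + 3 + 3 + 1 + 1 + 3 + 3 + 1 = 16.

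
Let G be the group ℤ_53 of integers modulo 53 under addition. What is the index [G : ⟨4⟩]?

1

|⟨4⟩| = 53 and |G| = 53.
By Lagrange, [G : H] = |G|/|H| = 53/53 = 1.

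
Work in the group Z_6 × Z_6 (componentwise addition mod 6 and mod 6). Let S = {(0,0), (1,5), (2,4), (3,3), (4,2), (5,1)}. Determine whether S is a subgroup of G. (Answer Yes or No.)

Yes

|S| = 6 divides |G| = 36, consistent with Lagrange.
S contains the identity, every element's inverse is in S, and S is closed under +: it is a subgroup.
In fact S = ⟨(1,5)⟩.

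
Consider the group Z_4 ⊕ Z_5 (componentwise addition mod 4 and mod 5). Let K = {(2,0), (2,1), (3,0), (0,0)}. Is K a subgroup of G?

No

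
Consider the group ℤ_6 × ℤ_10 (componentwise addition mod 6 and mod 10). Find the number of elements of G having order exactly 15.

An element (a,b) has order lcm(ord(a), ord(b)); count pairs with lcm equal to 15.
Enumerating gives 8 such elements.

8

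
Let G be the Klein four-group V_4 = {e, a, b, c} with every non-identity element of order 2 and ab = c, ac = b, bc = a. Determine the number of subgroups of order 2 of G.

|G| = 4 and 2 | 4, so subgroups of order 2 are possible by Lagrange.
The subgroups of order 2 are: {e, a}; {e, b}; {e, c}.
So G has 3 subgroups of order 2.

3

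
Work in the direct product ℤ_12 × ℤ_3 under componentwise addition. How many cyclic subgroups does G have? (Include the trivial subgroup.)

15

Group the elements of G by the cyclic subgroup they generate; each cyclic subgroup of order d accounts for φ(d) elements.
Cyclic subgroups by order — order 1: 1; order 2: 1; order 3: 4; order 4: 1; order 6: 4; order 12: 4.
Total: 15.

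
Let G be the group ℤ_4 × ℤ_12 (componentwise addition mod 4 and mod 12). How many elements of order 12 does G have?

An element (a,b) has order lcm(ord(a), ord(b)); count pairs with lcm equal to 12.
Enumerating gives 24 such elements.

24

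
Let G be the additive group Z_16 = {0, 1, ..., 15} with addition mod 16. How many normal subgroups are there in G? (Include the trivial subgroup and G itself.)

5

G is abelian, so every subgroup is normal.
G has 5 subgroups in total, hence 5 normal subgroups.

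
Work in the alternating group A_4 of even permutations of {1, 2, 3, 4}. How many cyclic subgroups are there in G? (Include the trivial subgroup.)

8

A cyclic subgroup of order d is generated by each of its φ(d) elements of order d, so the cyclic subgroups of order d number (#elements of order d)/φ(d).
Cyclic subgroups by order — order 1: 1; order 2: 3; order 3: 4.
Total: 8.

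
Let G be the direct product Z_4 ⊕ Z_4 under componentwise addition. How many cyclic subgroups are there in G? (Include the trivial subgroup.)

10

Each element a generates a cyclic subgroup ⟨a⟩; distinct elements may generate the same one (a cyclic group of order d has φ(d) generators).
Cyclic subgroups by order — order 1: 1; order 2: 3; order 4: 6.
Total: 10.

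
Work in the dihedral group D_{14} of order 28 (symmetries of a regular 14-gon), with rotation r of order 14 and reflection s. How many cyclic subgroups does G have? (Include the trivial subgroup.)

Group the elements of G by the cyclic subgroup they generate; each cyclic subgroup of order d accounts for φ(d) elements.
Cyclic subgroups by order — order 1: 1; order 2: 15; order 7: 1; order 14: 1.
Total: 18.

18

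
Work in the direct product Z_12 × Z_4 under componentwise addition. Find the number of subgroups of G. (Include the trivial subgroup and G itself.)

|G| = 48, so by Lagrange every subgroup order divides 48. Divisors: 1, 2, 3, 4, 6, 8, 12, 16, 24, 48.
Subgroups by order — order 1: 1; order 2: 3; order 3: 1; order 4: 7; order 6: 3; order 8: 3; order 12: 7; order 16: 1; order 24: 3; order 48: 1.
Total: 1 + 3 + 1 + 7 + 3 + 3 + 7 + 1 + 3 + 1 = 30.

30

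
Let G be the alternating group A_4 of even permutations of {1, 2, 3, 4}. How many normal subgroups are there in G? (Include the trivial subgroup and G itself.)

3

G has 10 subgroups. Checking conjugation-invariance by order — order 1: 1/1 normal; order 2: 0/3 normal; order 3: 0/4 normal; order 4: 1/1 normal; order 12: 1/1 normal.
Total normal subgroups: 3.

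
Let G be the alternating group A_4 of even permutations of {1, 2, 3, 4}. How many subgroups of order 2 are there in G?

3

|G| = 12 and 2 | 12, so subgroups of order 2 are possible by Lagrange.
The subgroups of order 2 are: {e, (1 2)(3 4)}; {e, (1 3)(2 4)}; {e, (1 4)(2 3)}.
So G has 3 subgroups of order 2.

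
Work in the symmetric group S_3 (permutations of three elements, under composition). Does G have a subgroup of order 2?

Yes

2 | 6. A subgroup of order 2 is {e, (1 2)}.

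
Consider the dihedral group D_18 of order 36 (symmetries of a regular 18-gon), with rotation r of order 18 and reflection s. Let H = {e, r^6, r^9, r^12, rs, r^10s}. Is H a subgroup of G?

Closure fails: rs · r^6 = r^13s ∉ H. So H is not a subgroup.

No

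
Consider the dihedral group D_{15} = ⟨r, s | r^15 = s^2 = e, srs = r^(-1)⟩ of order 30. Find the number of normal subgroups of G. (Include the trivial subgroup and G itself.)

5

G has 28 subgroups. Checking conjugation-invariance by order — order 1: 1/1 normal; order 2: 0/15 normal; order 3: 1/1 normal; order 5: 1/1 normal; order 6: 0/5 normal; order 10: 0/3 normal; order 15: 1/1 normal; order 30: 1/1 normal.
Total normal subgroups: 5.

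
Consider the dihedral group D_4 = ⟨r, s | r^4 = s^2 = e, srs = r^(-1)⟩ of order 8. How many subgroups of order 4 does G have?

|G| = 8 and 4 | 8, so subgroups of order 4 are possible by Lagrange.
The subgroups of order 4 are: {e, r, r^2, r^3}; {e, r^2, s, r^2s}; {e, r^2, rs, r^3s}.
So G has 3 subgroups of order 4.

3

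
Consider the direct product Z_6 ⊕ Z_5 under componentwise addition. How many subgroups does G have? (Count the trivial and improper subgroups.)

8

|G| = 30, so by Lagrange every subgroup order divides 30. Divisors: 1, 2, 3, 5, 6, 10, 15, 30.
Subgroups by order — order 1: 1; order 2: 1; order 3: 1; order 5: 1; order 6: 1; order 10: 1; order 15: 1; order 30: 1.
Total: 1 + 1 + 1 + 1 + 1 + 1 + 1 + 1 = 8.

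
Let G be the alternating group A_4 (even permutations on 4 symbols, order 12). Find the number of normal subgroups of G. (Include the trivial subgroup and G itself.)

3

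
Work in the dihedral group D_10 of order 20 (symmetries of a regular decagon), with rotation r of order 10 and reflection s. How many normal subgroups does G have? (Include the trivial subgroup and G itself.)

G has 22 subgroups. Checking conjugation-invariance by order — order 1: 1/1 normal; order 2: 1/11 normal; order 4: 0/5 normal; order 5: 1/1 normal; order 10: 3/3 normal; order 20: 1/1 normal.
Total normal subgroups: 7.

7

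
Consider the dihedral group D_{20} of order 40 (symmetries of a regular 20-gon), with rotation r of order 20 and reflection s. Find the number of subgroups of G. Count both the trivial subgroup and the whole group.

|G| = 40, so by Lagrange every subgroup order divides 40. Divisors: 1, 2, 4, 5, 8, 10, 20, 40.
Subgroups by order — order 1: 1; order 2: 21; order 4: 11; order 5: 1; order 8: 5; order 10: 5; order 20: 3; order 40: 1.
Total: 1 + 21 + 11 + 1 + 5 + 5 + 3 + 1 = 48.

48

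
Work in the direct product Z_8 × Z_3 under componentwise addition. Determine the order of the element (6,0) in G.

4

The order of (6,0) in Z_8 × Z_3 is lcm(ord(6) in Z_8, ord(0) in Z_3).
ord(6) = 4 and ord(0) = 1, so |⟨(6,0)⟩| = lcm(4, 1) = 4.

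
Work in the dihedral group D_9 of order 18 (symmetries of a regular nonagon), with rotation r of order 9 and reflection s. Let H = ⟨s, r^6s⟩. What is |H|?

|⟨s⟩| = 2 and |⟨r^6s⟩| = 2, so |H| is a multiple of lcm(2, 2) = 2 and divides |G| = 18.
Closing under the operation: H = {e, r^3, r^6, s, r^3s, r^6s}, so |H| = 6.

6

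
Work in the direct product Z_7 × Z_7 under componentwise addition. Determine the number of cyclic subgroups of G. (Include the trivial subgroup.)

9

A cyclic subgroup of order d is generated by each of its φ(d) elements of order d, so the cyclic subgroups of order d number (#elements of order d)/φ(d).
Cyclic subgroups by order — order 1: 1; order 7: 8.
Total: 9.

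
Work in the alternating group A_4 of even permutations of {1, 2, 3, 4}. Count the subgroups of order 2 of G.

|G| = 12 and 2 | 12, so subgroups of order 2 are possible by Lagrange.
The subgroups of order 2 are: {e, (1 2)(3 4)}; {e, (1 3)(2 4)}; {e, (1 4)(2 3)}.
So G has 3 subgroups of order 2.

3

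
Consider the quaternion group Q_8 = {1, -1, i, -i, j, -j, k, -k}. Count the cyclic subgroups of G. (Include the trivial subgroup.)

Group the elements of G by the cyclic subgroup they generate; each cyclic subgroup of order d accounts for φ(d) elements.
Cyclic subgroups by order — order 1: 1; order 2: 1; order 4: 3.
Total: 5.

5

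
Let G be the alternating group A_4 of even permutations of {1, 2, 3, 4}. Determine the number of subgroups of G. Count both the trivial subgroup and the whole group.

|G| = 12, so by Lagrange every subgroup order divides 12. Divisors: 1, 2, 3, 4, 6, 12.
Subgroups by order — order 1: 1; order 2: 3; order 3: 4; order 4: 1; order 6: 0; order 12: 1.
Total: 1 + 3 + 4 + 1 + 0 + 1 = 10.

10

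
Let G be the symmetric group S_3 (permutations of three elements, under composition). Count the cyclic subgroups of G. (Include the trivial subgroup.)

5

A cyclic subgroup of order d is generated by each of its φ(d) elements of order d, so the cyclic subgroups of order d number (#elements of order d)/φ(d).
Cyclic subgroups by order — order 1: 1; order 2: 3; order 3: 1.
Total: 5.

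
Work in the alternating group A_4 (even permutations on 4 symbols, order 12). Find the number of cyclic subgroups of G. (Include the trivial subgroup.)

Each element a generates a cyclic subgroup ⟨a⟩; distinct elements may generate the same one (a cyclic group of order d has φ(d) generators).
Cyclic subgroups by order — order 1: 1; order 2: 3; order 3: 4.
Total: 8.

8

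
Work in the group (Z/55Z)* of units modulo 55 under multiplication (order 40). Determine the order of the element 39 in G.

10

Compute successive powers of 39 mod 55: 39, 36, 29, 31, 54, 16, 19, 26, …; 39^10 ≡ 1 (mod 55).
So |⟨39⟩| = 10.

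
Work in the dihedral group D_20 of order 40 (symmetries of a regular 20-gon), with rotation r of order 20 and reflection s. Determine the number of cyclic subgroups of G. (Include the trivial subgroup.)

Each element a generates a cyclic subgroup ⟨a⟩; distinct elements may generate the same one (a cyclic group of order d has φ(d) generators).
Cyclic subgroups by order — order 1: 1; order 2: 21; order 4: 1; order 5: 1; order 10: 1; order 20: 1.
Total: 26.

26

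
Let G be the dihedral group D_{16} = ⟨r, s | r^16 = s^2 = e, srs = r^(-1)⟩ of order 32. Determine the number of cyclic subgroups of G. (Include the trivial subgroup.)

21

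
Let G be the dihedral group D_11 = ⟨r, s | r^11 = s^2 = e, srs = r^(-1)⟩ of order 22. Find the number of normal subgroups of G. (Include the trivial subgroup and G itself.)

3

G has 14 subgroups. Checking conjugation-invariance by order — order 1: 1/1 normal; order 2: 0/11 normal; order 11: 1/1 normal; order 22: 1/1 normal.
Total normal subgroups: 3.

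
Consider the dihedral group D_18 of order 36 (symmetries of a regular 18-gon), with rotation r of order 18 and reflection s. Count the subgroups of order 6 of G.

|G| = 36 and 6 | 36, so subgroups of order 6 are possible by Lagrange.
The subgroups of order 6 are: {e, r^6, r^12, r^4s, r^10s, r^16s}; {e, r^6, r^12, r^5s, r^11s, r^17s}; {e, r^6, r^12, s, r^6s, r^12s}; {e, r^6, r^12, rs, r^7s, r^13s}; … (7 in all).
So G has 7 subgroups of order 6.

7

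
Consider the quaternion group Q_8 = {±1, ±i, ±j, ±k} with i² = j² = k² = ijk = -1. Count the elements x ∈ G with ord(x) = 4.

6

The elements of order 4 are: i, -i, j, -j, k, -k.
That's 6.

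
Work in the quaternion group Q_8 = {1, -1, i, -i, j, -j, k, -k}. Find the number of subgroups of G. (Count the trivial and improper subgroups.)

|G| = 8, so by Lagrange every subgroup order divides 8. Divisors: 1, 2, 4, 8.
Subgroups by order — order 1: 1; order 2: 1; order 4: 3; order 8: 1.
Total: 1 + 1 + 3 + 1 = 6.

6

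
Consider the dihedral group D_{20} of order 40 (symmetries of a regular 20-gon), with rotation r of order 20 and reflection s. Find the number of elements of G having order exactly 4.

2

The elements of order 4 are: r^5, r^15.
That's 2.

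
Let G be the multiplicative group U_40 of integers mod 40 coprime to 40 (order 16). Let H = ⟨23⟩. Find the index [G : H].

4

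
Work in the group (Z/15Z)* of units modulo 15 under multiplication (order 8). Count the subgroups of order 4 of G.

3

|G| = 8 and 4 | 8, so subgroups of order 4 are possible by Lagrange.
The subgroups of order 4 are: {1, 4, 11, 14}; {1, 4, 7, 13}; {1, 2, 4, 8}.
So G has 3 subgroups of order 4.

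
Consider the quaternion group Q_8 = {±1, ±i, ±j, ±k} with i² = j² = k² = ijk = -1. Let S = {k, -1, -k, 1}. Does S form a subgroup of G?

|S| = 4 divides |G| = 8, consistent with Lagrange.
S contains the identity, every element's inverse is in S, and S is closed under ·: it is a subgroup.
In fact S = ⟨-k⟩.

Yes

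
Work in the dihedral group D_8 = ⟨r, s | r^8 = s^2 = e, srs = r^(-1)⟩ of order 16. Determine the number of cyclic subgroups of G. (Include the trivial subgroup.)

A cyclic subgroup of order d is generated by each of its φ(d) elements of order d, so the cyclic subgroups of order d number (#elements of order d)/φ(d).
Cyclic subgroups by order — order 1: 1; order 2: 9; order 4: 1; order 8: 1.
Total: 12.

12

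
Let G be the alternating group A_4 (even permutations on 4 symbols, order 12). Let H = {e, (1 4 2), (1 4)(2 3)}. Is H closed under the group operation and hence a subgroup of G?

No

(1 4 2) ∈ H but its inverse (1 2 4) ∉ H, so H is not a subgroup.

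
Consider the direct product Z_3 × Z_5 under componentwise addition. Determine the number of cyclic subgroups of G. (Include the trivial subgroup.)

A cyclic subgroup of order d is generated by each of its φ(d) elements of order d, so the cyclic subgroups of order d number (#elements of order d)/φ(d).
Cyclic subgroups by order — order 1: 1; order 3: 1; order 5: 1; order 15: 1.
Total: 4.

4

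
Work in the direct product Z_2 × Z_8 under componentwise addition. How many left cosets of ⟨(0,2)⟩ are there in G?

4

|⟨(0,2)⟩| = 4 and |G| = 16.
By Lagrange, [G : H] = |G|/|H| = 16/4 = 4.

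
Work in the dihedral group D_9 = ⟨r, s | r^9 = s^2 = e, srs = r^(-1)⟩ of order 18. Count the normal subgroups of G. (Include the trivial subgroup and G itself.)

4

G has 16 subgroups. Checking conjugation-invariance by order — order 1: 1/1 normal; order 2: 0/9 normal; order 3: 1/1 normal; order 6: 0/3 normal; order 9: 1/1 normal; order 18: 1/1 normal.
Total normal subgroups: 4.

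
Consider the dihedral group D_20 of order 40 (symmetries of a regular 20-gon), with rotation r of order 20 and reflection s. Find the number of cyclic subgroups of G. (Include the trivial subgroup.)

26

Each element a generates a cyclic subgroup ⟨a⟩; distinct elements may generate the same one (a cyclic group of order d has φ(d) generators).
Cyclic subgroups by order — order 1: 1; order 2: 21; order 4: 1; order 5: 1; order 10: 1; order 20: 1.
Total: 26.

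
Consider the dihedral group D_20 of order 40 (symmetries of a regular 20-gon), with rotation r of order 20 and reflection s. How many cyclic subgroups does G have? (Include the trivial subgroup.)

Group the elements of G by the cyclic subgroup they generate; each cyclic subgroup of order d accounts for φ(d) elements.
Cyclic subgroups by order — order 1: 1; order 2: 21; order 4: 1; order 5: 1; order 10: 1; order 20: 1.
Total: 26.

26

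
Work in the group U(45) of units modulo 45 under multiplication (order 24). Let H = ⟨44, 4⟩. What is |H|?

12

|⟨44⟩| = 2 and |⟨4⟩| = 6, so |H| is a multiple of lcm(2, 6) = 6 and divides |G| = 24.
Closing under the operation: H = {1, 4, 11, 14, 16, 19, 26, 29, 31, 34, 41, 44}, so |H| = 12.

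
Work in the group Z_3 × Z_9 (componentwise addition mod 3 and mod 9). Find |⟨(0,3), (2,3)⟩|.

|⟨(0,3)⟩| = 3 and |⟨(2,3)⟩| = 3, so |H| is a multiple of lcm(3, 3) = 3 and divides |G| = 27.
Closing under the operation: H = {(0,0), (0,3), (0,6), (1,0), (1,3), (1,6), (2,0), (2,3), (2,6)}, so |H| = 9.

9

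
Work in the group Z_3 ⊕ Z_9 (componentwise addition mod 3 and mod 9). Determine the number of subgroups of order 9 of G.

4

|G| = 27 and 9 | 27, so subgroups of order 9 are possible by Lagrange.
The subgroups of order 9 are: {(0,0), (0,1), (0,2), (0,3), (0,4), (0,5), (0,6), (0,7), (0,8)}; {(0,0), (0,3), (0,6), (1,0), (1,3), (1,6), (2,0), (2,3), (2,6)}; {(0,0), (0,3), (0,6), (1,1), (1,4), (1,7), (2,2), (2,5), (2,8)}; {(0,0), (0,3), (0,6), (1,2), (1,5), (1,8), (2,1), (2,4), (2,7)}.
So G has 4 subgroups of order 9.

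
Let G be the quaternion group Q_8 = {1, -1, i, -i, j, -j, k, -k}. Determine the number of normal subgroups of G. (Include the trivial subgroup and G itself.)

G has 6 subgroups. Checking conjugation-invariance by order — order 1: 1/1 normal; order 2: 1/1 normal; order 4: 3/3 normal; order 8: 1/1 normal.
Total normal subgroups: 6.

6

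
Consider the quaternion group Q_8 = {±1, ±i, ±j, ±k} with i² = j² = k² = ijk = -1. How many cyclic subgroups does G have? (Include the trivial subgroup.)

Each element a generates a cyclic subgroup ⟨a⟩; distinct elements may generate the same one (a cyclic group of order d has φ(d) generators).
Cyclic subgroups by order — order 1: 1; order 2: 1; order 4: 3.
Total: 5.

5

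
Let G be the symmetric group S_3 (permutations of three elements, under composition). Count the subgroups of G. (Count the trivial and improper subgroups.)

|G| = 6, so by Lagrange every subgroup order divides 6. Divisors: 1, 2, 3, 6.
Subgroups by order — order 1: 1; order 2: 3; order 3: 1; order 6: 1.
Total: 1 + 3 + 1 + 1 = 6.

6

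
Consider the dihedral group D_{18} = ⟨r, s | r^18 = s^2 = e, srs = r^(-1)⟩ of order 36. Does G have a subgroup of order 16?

16 does not divide |G| = 36, so by Lagrange no subgroup of order 16 exists.

No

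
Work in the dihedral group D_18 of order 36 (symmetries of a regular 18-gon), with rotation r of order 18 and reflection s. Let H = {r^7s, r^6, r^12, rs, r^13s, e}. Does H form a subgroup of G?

Yes

|H| = 6 divides |G| = 36, consistent with Lagrange.
H contains the identity, every element's inverse is in H, and H is closed under ·: it is a subgroup.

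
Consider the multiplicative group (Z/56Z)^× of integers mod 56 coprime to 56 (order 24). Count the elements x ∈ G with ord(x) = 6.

Enumerating element orders in G gives 14 elements of order 6.

14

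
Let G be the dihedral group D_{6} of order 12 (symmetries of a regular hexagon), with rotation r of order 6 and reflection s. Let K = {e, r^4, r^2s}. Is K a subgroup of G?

No

r^4 ∈ K but its inverse r^2 ∉ K, so K is not a subgroup.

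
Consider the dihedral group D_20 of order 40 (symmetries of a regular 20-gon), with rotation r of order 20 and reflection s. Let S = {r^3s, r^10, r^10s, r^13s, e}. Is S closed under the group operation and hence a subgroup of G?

No

Closure fails: r^10 · r^10s = s ∉ S. So S is not a subgroup.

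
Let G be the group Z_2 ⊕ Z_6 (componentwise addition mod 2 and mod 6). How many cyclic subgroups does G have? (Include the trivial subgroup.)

8

A cyclic subgroup of order d is generated by each of its φ(d) elements of order d, so the cyclic subgroups of order d number (#elements of order d)/φ(d).
Cyclic subgroups by order — order 1: 1; order 2: 3; order 3: 1; order 6: 3.
Total: 8.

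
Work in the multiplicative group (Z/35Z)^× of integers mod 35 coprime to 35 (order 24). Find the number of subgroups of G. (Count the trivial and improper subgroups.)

16

|G| = 24, so by Lagrange every subgroup order divides 24. Divisors: 1, 2, 3, 4, 6, 8, 12, 24.
Subgroups by order — order 1: 1; order 2: 3; order 3: 1; order 4: 3; order 6: 3; order 8: 1; order 12: 3; order 24: 1.
Total: 1 + 3 + 1 + 3 + 3 + 1 + 3 + 1 = 16.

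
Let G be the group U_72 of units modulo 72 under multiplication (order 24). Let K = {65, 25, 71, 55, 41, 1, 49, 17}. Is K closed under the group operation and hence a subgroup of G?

No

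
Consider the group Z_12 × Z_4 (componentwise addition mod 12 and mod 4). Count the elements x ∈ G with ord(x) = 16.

An element (a,b) has order lcm(ord(a), ord(b)); count pairs with lcm equal to 16.
Enumerating gives 0 such elements.

0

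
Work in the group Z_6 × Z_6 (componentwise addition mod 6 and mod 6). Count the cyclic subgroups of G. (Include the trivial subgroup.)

A cyclic subgroup of order d is generated by each of its φ(d) elements of order d, so the cyclic subgroups of order d number (#elements of order d)/φ(d).
Cyclic subgroups by order — order 1: 1; order 2: 3; order 3: 4; order 6: 12.
Total: 20.

20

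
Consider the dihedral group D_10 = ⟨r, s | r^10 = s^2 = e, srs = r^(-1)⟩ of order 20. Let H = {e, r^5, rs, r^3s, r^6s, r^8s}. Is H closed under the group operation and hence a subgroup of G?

|H| = 6 does not divide |G| = 20, so by Lagrange H is not a subgroup.

No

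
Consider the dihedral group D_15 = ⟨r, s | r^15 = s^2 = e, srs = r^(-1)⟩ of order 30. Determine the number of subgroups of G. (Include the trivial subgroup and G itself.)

|G| = 30, so by Lagrange every subgroup order divides 30. Divisors: 1, 2, 3, 5, 6, 10, 15, 30.
Subgroups by order — order 1: 1; order 2: 15; order 3: 1; order 5: 1; order 6: 5; order 10: 3; order 15: 1; order 30: 1.
Total: 1 + 15 + 1 + 1 + 5 + 3 + 1 + 1 = 28.

28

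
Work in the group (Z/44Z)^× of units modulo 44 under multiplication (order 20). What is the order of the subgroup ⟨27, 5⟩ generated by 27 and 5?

10

|⟨27⟩| = 10 and |⟨5⟩| = 5, so |H| is a multiple of lcm(10, 5) = 10 and divides |G| = 20.
Closing under the operation: H = {1, 3, 5, 9, 15, 23, 25, 27, 31, 37}, so |H| = 10.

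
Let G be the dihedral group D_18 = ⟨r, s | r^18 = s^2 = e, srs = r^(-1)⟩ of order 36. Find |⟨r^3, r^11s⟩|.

12

|⟨r^3⟩| = 6 and |⟨r^11s⟩| = 2, so |H| is a multiple of lcm(6, 2) = 6 and divides |G| = 36.
Closing under the operation: H = {e, r^3, r^6, r^9, r^12, r^15, r^2s, r^5s, r^8s, r^11s, r^14s, r^17s}, so |H| = 12.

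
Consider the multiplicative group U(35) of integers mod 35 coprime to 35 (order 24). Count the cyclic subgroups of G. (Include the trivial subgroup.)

12

A cyclic subgroup of order d is generated by each of its φ(d) elements of order d, so the cyclic subgroups of order d number (#elements of order d)/φ(d).
Cyclic subgroups by order — order 1: 1; order 2: 3; order 3: 1; order 4: 2; order 6: 3; order 12: 2.
Total: 12.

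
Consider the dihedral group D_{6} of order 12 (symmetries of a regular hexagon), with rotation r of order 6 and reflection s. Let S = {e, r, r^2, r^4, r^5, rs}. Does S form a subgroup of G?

Closure fails: r^4 · r^5 = r^3 ∉ S. So S is not a subgroup.

No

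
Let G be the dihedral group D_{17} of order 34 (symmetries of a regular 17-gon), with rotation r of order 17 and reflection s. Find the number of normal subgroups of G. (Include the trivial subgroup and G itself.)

G has 20 subgroups. Checking conjugation-invariance by order — order 1: 1/1 normal; order 2: 0/17 normal; order 17: 1/1 normal; order 34: 1/1 normal.
Total normal subgroups: 3.

3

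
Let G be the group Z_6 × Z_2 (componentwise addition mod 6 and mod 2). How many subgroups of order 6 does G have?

|G| = 12 and 6 | 12, so subgroups of order 6 are possible by Lagrange.
The subgroups of order 6 are: {(0,0), (0,1), (2,0), (2,1), (4,0), (4,1)}; {(0,0), (1,0), (2,0), (3,0), (4,0), (5,0)}; {(0,0), (1,1), (2,0), (3,1), (4,0), (5,1)}.
So G has 3 subgroups of order 6.

3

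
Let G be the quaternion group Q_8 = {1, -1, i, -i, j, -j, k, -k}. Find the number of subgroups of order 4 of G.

3

|G| = 8 and 4 | 8, so subgroups of order 4 are possible by Lagrange.
The subgroups of order 4 are: {1, -1, i, -i}; {1, -1, j, -j}; {1, -1, k, -k}.
So G has 3 subgroups of order 4.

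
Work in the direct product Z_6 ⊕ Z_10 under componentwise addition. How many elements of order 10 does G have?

An element (a,b) has order lcm(ord(a), ord(b)); count pairs with lcm equal to 10.
Enumerating gives 12 such elements.

12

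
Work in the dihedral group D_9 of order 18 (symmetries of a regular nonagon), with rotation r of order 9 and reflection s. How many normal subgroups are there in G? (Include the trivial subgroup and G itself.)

G has 16 subgroups. Checking conjugation-invariance by order — order 1: 1/1 normal; order 2: 0/9 normal; order 3: 1/1 normal; order 6: 0/3 normal; order 9: 1/1 normal; order 18: 1/1 normal.
Total normal subgroups: 4.

4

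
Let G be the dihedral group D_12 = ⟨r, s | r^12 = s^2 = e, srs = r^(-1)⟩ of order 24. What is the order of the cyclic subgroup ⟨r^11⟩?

Computing powers of r^11: the smallest k with (r^11)^k = e is k = 12.

12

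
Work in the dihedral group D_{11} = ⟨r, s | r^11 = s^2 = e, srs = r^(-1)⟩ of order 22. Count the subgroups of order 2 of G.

|G| = 22 and 2 | 22, so subgroups of order 2 are possible by Lagrange.
The subgroups of order 2 are: {e, r^10s}; {e, r^2s}; {e, r^3s}; {e, r^4s}; … (11 in all).
So G has 11 subgroups of order 2.

11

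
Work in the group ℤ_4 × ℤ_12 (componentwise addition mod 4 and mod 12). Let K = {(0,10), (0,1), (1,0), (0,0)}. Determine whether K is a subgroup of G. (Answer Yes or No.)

No

(1,0) ∈ K but its inverse (3,0) ∉ K, so K is not a subgroup.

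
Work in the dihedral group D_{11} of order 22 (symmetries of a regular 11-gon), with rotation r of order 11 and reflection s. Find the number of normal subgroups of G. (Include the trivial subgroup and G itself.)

G has 14 subgroups. Checking conjugation-invariance by order — order 1: 1/1 normal; order 2: 0/11 normal; order 11: 1/1 normal; order 22: 1/1 normal.
Total normal subgroups: 3.

3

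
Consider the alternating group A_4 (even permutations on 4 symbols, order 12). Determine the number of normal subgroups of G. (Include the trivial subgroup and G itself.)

3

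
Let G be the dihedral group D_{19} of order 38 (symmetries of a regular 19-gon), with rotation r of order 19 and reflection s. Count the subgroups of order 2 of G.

19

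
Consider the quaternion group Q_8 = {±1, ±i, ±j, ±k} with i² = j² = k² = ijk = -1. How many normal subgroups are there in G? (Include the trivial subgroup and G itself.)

6

G has 6 subgroups. Checking conjugation-invariance by order — order 1: 1/1 normal; order 2: 1/1 normal; order 4: 3/3 normal; order 8: 1/1 normal.
Total normal subgroups: 6.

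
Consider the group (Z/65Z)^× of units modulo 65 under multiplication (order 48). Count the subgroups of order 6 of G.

3

|G| = 48 and 6 | 48, so subgroups of order 6 are possible by Lagrange.
The subgroups of order 6 are: {1, 9, 14, 16, 29, 61}; {1, 16, 36, 51, 56, 61}; {1, 4, 16, 49, 61, 64}.
So G has 3 subgroups of order 6.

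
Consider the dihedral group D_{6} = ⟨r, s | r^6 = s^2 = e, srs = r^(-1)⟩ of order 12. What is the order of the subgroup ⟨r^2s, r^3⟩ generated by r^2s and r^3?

|⟨r^2s⟩| = 2 and |⟨r^3⟩| = 2, so |H| is a multiple of lcm(2, 2) = 2 and divides |G| = 12.
Closing under the operation: H = {e, r^3, r^2s, r^5s}, so |H| = 4.

4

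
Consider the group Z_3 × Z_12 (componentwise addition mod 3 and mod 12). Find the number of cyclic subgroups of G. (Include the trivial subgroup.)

A cyclic subgroup of order d is generated by each of its φ(d) elements of order d, so the cyclic subgroups of order d number (#elements of order d)/φ(d).
Cyclic subgroups by order — order 1: 1; order 2: 1; order 3: 4; order 4: 1; order 6: 4; order 12: 4.
Total: 15.

15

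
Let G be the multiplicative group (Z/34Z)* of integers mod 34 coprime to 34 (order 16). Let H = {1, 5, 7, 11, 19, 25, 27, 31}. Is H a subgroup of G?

No

19 ∈ H but its inverse 9 ∉ H, so H is not a subgroup.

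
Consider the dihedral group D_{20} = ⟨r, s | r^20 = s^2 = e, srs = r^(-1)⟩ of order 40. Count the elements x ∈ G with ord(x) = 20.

8

The elements of order 20 are: r, r^3, r^7, r^9, r^11, r^13, r^17, r^19.
That's 8.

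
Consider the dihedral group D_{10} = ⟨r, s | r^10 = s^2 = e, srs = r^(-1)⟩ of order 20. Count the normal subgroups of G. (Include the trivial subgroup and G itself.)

7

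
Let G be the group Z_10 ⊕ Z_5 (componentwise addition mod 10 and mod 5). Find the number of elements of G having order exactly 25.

0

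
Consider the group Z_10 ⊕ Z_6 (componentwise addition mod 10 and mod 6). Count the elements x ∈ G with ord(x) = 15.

8

An element (a,b) has order lcm(ord(a), ord(b)); count pairs with lcm equal to 15.
Enumerating gives 8 such elements.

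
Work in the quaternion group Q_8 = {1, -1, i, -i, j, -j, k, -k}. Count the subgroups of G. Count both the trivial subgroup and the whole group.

|G| = 8, so by Lagrange every subgroup order divides 8. Divisors: 1, 2, 4, 8.
Subgroups by order — order 1: 1; order 2: 1; order 4: 3; order 8: 1.
Total: 1 + 1 + 3 + 1 = 6.

6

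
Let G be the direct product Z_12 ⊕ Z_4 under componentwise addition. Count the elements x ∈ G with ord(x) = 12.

An element (a,b) has order lcm(ord(a), ord(b)); count pairs with lcm equal to 12.
Enumerating gives 24 such elements.

24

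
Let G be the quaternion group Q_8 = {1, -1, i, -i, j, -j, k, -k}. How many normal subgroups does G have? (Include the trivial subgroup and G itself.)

G has 6 subgroups. Checking conjugation-invariance by order — order 1: 1/1 normal; order 2: 1/1 normal; order 4: 3/3 normal; order 8: 1/1 normal.
Total normal subgroups: 6.

6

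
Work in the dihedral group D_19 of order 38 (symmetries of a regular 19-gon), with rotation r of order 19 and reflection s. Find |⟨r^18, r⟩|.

19

|⟨r^18⟩| = 19 and |⟨r⟩| = 19, so |H| is a multiple of lcm(19, 19) = 19 and divides |G| = 38.
Closing under the operation: H = {e, r, r^2, r^3, r^4, r^5, r^6, r^7, r^8, r^9, r^10, r^11, r^12, r^13, r^14, r^15, r^16, r^17, r^18}, so |H| = 19.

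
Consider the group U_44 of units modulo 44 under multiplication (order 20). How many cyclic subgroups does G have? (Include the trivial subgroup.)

8

Each element a generates a cyclic subgroup ⟨a⟩; distinct elements may generate the same one (a cyclic group of order d has φ(d) generators).
Cyclic subgroups by order — order 1: 1; order 2: 3; order 5: 1; order 10: 3.
Total: 8.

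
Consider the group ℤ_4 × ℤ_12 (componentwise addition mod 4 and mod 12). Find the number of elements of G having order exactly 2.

3

An element (a,b) has order lcm(ord(a), ord(b)); count pairs with lcm equal to 2.
Enumerating gives 3 such elements.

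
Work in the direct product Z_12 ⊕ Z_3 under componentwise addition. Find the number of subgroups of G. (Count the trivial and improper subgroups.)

|G| = 36, so by Lagrange every subgroup order divides 36. Divisors: 1, 2, 3, 4, 6, 9, 12, 18, 36.
Subgroups by order — order 1: 1; order 2: 1; order 3: 4; order 4: 1; order 6: 4; order 9: 1; order 12: 4; order 18: 1; order 36: 1.
Total: 1 + 1 + 4 + 1 + 4 + 1 + 4 + 1 + 1 = 18.

18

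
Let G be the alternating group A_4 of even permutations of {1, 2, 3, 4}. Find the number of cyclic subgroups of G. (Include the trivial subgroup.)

A cyclic subgroup of order d is generated by each of its φ(d) elements of order d, so the cyclic subgroups of order d number (#elements of order d)/φ(d).
Cyclic subgroups by order — order 1: 1; order 2: 3; order 3: 4.
Total: 8.

8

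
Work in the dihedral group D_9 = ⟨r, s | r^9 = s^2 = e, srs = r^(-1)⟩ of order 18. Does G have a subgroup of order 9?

9 | 18. A subgroup of order 9 is {e, r, r^2, r^3, r^4, r^5, r^6, r^7, r^8}.

Yes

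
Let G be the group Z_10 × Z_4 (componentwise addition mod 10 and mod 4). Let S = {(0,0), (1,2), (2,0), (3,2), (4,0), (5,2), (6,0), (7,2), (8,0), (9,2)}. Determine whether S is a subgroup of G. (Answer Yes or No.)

|S| = 10 divides |G| = 40, consistent with Lagrange.
S contains the identity, every element's inverse is in S, and S is closed under +: it is a subgroup.
In fact S = ⟨(1,2)⟩.

Yes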